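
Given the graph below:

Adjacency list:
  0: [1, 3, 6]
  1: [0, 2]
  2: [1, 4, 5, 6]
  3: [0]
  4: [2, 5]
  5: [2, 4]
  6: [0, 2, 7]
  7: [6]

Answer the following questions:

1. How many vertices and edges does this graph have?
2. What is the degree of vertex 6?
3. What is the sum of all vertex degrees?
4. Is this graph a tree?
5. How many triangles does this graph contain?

Count: 8 vertices, 9 edges.
Vertex 6 has neighbors [0, 2, 7], degree = 3.
Handshaking lemma: 2 * 9 = 18.
A tree on 8 vertices has 7 edges. This graph has 9 edges (2 extra). Not a tree.
Number of triangles = 1.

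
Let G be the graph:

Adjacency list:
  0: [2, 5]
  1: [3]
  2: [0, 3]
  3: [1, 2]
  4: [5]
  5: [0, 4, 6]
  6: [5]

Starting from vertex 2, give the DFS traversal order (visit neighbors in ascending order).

DFS from vertex 2 (neighbors processed in ascending order):
Visit order: 2, 0, 5, 4, 6, 3, 1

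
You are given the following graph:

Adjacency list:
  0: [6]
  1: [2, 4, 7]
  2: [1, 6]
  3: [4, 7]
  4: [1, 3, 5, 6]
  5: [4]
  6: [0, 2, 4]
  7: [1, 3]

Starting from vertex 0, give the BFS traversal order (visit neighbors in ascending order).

BFS from vertex 0 (neighbors processed in ascending order):
Visit order: 0, 6, 2, 4, 1, 3, 5, 7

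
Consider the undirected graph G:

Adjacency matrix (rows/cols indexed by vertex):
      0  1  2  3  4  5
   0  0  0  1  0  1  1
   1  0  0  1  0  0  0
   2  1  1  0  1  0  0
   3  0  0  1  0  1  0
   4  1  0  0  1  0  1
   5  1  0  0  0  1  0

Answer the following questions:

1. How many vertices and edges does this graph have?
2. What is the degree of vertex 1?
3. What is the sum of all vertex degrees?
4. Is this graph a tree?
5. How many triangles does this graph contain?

Count: 6 vertices, 7 edges.
Vertex 1 has neighbors [2], degree = 1.
Handshaking lemma: 2 * 7 = 14.
A tree on 6 vertices has 5 edges. This graph has 7 edges (2 extra). Not a tree.
Number of triangles = 1.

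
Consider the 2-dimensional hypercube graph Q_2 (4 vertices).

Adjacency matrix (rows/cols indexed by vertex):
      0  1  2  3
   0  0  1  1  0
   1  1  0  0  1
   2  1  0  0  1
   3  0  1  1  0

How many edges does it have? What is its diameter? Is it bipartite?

The 2-dimensional hypercube Q_2 has 4 vertices and each vertex has degree 2.
Total edges = 4 * 2 / 2 = 4.
Diameter = 2 (max Hamming distance between binary labels).
Hypercubes are bipartite (partition by parity of binary representation).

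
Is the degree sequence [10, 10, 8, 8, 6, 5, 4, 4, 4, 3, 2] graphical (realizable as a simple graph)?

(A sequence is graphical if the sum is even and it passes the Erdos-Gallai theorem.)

Sum of degrees = 64. Sum is even and passes Erdos-Gallai. The sequence IS graphical.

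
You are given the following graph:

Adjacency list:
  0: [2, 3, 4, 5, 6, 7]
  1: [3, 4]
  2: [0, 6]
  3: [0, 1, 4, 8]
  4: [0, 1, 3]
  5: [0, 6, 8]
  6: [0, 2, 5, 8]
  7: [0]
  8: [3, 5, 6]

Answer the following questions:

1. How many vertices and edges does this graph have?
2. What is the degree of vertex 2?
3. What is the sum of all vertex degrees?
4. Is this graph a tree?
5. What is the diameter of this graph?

Count: 9 vertices, 14 edges.
Vertex 2 has neighbors [0, 6], degree = 2.
Handshaking lemma: 2 * 14 = 28.
A tree on 9 vertices has 8 edges. This graph has 14 edges (6 extra). Not a tree.
Diameter (longest shortest path) = 3.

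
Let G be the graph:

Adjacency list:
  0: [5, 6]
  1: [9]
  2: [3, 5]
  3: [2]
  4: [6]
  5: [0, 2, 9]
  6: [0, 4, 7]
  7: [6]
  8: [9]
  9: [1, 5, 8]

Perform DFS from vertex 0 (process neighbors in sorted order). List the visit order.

DFS from vertex 0 (neighbors processed in ascending order):
Visit order: 0, 5, 2, 3, 9, 1, 8, 6, 4, 7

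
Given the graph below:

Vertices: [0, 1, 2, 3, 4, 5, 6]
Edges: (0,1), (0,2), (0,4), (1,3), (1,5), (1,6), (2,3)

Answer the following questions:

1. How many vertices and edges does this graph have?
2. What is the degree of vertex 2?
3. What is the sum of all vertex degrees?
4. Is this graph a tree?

Count: 7 vertices, 7 edges.
Vertex 2 has neighbors [0, 3], degree = 2.
Handshaking lemma: 2 * 7 = 14.
A tree on 7 vertices has 6 edges. This graph has 7 edges (1 extra). Not a tree.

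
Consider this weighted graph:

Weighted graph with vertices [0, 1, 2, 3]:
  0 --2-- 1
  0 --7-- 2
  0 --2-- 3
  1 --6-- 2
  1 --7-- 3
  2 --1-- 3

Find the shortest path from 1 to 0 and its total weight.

Using Dijkstra's algorithm from vertex 1:
Shortest path: 1 -> 0
Total weight: 2 = 2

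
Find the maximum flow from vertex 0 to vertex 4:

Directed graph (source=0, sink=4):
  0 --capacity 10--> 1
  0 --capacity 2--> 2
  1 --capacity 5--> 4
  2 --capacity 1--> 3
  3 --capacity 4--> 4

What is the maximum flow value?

Computing max flow:
  Flow on (0->1): 5/10
  Flow on (0->2): 1/2
  Flow on (1->4): 5/5
  Flow on (2->3): 1/1
  Flow on (3->4): 1/4
Maximum flow = 6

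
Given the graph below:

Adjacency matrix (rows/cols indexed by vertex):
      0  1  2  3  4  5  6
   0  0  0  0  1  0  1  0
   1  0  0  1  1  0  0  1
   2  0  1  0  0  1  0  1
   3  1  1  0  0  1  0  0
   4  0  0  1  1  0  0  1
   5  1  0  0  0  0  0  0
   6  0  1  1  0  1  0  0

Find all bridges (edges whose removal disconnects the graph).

A bridge is an edge whose removal increases the number of connected components.
Bridges found: (0,3), (0,5)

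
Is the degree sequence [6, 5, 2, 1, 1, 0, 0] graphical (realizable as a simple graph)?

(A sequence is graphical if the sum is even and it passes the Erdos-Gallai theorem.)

Sum of degrees = 15. Sum is odd, so the sequence is NOT graphical.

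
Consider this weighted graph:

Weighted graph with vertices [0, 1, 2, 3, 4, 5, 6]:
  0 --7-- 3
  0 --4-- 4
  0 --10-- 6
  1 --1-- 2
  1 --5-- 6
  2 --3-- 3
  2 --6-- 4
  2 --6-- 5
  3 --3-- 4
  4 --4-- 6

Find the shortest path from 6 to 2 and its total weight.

Using Dijkstra's algorithm from vertex 6:
Shortest path: 6 -> 1 -> 2
Total weight: 5 + 1 = 6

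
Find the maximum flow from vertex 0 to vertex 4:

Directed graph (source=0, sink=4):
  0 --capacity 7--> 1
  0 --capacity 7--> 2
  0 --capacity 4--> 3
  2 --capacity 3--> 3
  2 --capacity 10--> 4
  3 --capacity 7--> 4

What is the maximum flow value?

Computing max flow:
  Flow on (0->2): 7/7
  Flow on (0->3): 4/4
  Flow on (2->4): 7/10
  Flow on (3->4): 4/7
Maximum flow = 11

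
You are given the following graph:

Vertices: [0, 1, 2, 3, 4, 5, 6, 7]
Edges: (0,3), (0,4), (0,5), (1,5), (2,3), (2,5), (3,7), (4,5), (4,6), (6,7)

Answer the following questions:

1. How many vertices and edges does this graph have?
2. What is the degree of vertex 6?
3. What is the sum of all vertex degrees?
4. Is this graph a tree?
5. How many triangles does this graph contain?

Count: 8 vertices, 10 edges.
Vertex 6 has neighbors [4, 7], degree = 2.
Handshaking lemma: 2 * 10 = 20.
A tree on 8 vertices has 7 edges. This graph has 10 edges (3 extra). Not a tree.
Number of triangles = 1.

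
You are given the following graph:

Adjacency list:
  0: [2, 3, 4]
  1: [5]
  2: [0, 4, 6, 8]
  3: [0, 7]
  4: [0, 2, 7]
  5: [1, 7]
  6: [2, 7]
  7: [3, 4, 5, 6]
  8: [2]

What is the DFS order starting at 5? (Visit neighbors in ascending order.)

DFS from vertex 5 (neighbors processed in ascending order):
Visit order: 5, 1, 7, 3, 0, 2, 4, 6, 8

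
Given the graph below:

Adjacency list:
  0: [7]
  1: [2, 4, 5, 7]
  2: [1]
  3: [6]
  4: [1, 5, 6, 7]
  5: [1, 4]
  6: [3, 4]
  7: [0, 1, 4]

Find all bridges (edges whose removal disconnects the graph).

A bridge is an edge whose removal increases the number of connected components.
Bridges found: (0,7), (1,2), (3,6), (4,6)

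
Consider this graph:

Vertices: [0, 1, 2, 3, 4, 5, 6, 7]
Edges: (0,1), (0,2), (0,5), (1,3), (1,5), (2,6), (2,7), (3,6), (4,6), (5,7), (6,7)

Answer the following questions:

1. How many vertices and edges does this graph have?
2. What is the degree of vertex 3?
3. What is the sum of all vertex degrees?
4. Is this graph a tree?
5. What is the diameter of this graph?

Count: 8 vertices, 11 edges.
Vertex 3 has neighbors [1, 6], degree = 2.
Handshaking lemma: 2 * 11 = 22.
A tree on 8 vertices has 7 edges. This graph has 11 edges (4 extra). Not a tree.
Diameter (longest shortest path) = 3.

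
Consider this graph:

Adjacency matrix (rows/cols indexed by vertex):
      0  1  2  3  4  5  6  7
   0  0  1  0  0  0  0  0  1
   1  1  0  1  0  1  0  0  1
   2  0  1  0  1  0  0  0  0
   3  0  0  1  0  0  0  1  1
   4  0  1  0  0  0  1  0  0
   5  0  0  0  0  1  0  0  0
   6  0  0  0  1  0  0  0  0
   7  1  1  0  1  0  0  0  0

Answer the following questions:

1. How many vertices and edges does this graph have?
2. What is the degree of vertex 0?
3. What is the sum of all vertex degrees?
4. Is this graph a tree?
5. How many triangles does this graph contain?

Count: 8 vertices, 9 edges.
Vertex 0 has neighbors [1, 7], degree = 2.
Handshaking lemma: 2 * 9 = 18.
A tree on 8 vertices has 7 edges. This graph has 9 edges (2 extra). Not a tree.
Number of triangles = 1.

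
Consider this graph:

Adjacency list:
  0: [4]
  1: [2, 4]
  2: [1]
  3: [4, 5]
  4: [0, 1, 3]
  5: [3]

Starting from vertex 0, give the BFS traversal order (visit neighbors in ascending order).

BFS from vertex 0 (neighbors processed in ascending order):
Visit order: 0, 4, 1, 3, 2, 5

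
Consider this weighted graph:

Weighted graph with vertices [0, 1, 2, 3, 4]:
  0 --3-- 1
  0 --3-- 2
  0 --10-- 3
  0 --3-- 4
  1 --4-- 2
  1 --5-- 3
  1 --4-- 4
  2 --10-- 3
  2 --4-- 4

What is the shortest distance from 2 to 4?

Using Dijkstra's algorithm from vertex 2:
Shortest path: 2 -> 4
Total weight: 4 = 4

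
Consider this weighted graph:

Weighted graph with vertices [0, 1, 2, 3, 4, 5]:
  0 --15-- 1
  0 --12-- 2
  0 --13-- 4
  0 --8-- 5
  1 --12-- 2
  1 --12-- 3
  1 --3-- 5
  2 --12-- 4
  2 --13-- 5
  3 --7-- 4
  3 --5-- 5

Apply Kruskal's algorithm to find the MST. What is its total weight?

Applying Kruskal's algorithm (sort edges by weight, add if no cycle):
  Add (1,5) w=3
  Add (3,5) w=5
  Add (3,4) w=7
  Add (0,5) w=8
  Add (0,2) w=12
  Skip (1,2) w=12 (creates cycle)
  Skip (1,3) w=12 (creates cycle)
  Skip (2,4) w=12 (creates cycle)
  Skip (0,4) w=13 (creates cycle)
  Skip (2,5) w=13 (creates cycle)
  Skip (0,1) w=15 (creates cycle)
MST weight = 35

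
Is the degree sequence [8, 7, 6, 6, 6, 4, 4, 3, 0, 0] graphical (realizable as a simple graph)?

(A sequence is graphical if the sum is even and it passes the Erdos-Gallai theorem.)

Sum of degrees = 44. Sum is even but fails Erdos-Gallai. The sequence is NOT graphical.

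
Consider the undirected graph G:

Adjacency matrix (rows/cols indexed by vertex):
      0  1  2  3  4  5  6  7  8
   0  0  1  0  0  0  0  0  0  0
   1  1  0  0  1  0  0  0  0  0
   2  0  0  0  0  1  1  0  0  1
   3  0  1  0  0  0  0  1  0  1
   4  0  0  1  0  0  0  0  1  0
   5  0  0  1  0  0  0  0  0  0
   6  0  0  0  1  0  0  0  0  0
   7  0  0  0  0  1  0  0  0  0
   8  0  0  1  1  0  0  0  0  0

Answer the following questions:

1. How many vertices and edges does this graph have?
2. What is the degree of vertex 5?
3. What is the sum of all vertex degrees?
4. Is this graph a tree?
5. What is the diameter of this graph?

Count: 9 vertices, 8 edges.
Vertex 5 has neighbors [2], degree = 1.
Handshaking lemma: 2 * 8 = 16.
A graph is a tree iff it is connected and has exactly n-1 edges. This graph is connected (all 9 vertices in one component) and has 9-1 = 8 edges. It is a tree.
Diameter (longest shortest path) = 6.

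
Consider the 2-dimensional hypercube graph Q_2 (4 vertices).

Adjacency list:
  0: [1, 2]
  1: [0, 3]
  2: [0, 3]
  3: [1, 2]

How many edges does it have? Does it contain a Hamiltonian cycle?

Q_2 has 4 * 2 / 2 = 4 edges.
Q_2 (d >= 2) always has a Hamiltonian cycle: a 2-bit cyclic Gray code visits every vertex exactly once and returns to the start.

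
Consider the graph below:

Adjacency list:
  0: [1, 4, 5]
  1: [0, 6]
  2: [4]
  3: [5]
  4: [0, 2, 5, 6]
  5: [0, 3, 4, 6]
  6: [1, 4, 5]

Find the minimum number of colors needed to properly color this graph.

The graph has a maximum clique of size 3 (lower bound on chromatic number).
A valid 3-coloring: {0: 2, 1: 0, 2: 1, 3: 0, 4: 0, 5: 1, 6: 2}.
Chromatic number = 3.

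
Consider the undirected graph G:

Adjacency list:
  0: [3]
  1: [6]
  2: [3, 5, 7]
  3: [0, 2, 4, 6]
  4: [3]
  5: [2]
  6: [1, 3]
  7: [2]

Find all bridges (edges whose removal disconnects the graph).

A bridge is an edge whose removal increases the number of connected components.
Bridges found: (0,3), (1,6), (2,3), (2,5), (2,7), (3,4), (3,6)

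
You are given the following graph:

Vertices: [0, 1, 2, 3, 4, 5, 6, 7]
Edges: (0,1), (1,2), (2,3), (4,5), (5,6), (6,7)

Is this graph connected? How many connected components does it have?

Checking connectivity: the graph has 2 connected component(s).
Components: [[0, 1, 2, 3], [4, 5, 6, 7]]. The graph is NOT connected.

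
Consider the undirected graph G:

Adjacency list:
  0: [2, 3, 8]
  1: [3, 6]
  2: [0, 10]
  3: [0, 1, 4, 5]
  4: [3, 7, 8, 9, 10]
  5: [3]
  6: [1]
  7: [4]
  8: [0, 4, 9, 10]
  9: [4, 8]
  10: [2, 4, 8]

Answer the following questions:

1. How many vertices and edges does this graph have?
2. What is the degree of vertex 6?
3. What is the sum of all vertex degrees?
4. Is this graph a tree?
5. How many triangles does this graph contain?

Count: 11 vertices, 14 edges.
Vertex 6 has neighbors [1], degree = 1.
Handshaking lemma: 2 * 14 = 28.
A tree on 11 vertices has 10 edges. This graph has 14 edges (4 extra). Not a tree.
Number of triangles = 2.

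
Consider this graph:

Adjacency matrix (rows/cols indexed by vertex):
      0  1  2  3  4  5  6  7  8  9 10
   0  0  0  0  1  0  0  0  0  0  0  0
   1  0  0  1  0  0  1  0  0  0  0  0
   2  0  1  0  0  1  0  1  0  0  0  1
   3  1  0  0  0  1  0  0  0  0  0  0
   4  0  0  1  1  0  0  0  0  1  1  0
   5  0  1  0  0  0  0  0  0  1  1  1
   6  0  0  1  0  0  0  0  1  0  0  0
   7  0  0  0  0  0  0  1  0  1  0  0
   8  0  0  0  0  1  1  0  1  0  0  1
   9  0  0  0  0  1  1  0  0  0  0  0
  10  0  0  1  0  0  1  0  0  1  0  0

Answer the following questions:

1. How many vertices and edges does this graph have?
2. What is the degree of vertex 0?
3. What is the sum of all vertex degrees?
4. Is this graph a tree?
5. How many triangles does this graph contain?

Count: 11 vertices, 15 edges.
Vertex 0 has neighbors [3], degree = 1.
Handshaking lemma: 2 * 15 = 30.
A tree on 11 vertices has 10 edges. This graph has 15 edges (5 extra). Not a tree.
Number of triangles = 1.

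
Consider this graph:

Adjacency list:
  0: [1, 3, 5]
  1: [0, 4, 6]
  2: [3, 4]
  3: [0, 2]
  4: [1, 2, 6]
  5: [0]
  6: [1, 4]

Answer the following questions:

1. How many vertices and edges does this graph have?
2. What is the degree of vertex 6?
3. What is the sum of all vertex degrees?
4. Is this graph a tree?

Count: 7 vertices, 8 edges.
Vertex 6 has neighbors [1, 4], degree = 2.
Handshaking lemma: 2 * 8 = 16.
A tree on 7 vertices has 6 edges. This graph has 8 edges (2 extra). Not a tree.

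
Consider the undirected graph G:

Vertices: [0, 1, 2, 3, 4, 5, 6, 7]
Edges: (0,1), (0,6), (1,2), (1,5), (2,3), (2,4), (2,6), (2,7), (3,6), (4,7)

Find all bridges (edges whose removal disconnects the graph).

A bridge is an edge whose removal increases the number of connected components.
Bridges found: (1,5)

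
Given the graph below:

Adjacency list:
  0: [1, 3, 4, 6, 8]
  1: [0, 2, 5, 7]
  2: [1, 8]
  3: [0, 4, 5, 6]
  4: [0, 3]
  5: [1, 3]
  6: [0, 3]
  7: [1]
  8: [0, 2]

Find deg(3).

Vertex 3 has neighbors [0, 4, 5, 6], so deg(3) = 4.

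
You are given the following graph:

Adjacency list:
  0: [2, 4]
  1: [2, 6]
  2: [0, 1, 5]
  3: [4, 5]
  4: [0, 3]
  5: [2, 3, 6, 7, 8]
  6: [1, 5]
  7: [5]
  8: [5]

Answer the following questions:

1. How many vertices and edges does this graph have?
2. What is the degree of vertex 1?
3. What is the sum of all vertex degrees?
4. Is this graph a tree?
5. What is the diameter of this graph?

Count: 9 vertices, 10 edges.
Vertex 1 has neighbors [2, 6], degree = 2.
Handshaking lemma: 2 * 10 = 20.
A tree on 9 vertices has 8 edges. This graph has 10 edges (2 extra). Not a tree.
Diameter (longest shortest path) = 3.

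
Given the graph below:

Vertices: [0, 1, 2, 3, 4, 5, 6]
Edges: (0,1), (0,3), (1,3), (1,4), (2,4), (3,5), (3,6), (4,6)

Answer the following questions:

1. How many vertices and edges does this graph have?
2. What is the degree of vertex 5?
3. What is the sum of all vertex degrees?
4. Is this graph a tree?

Count: 7 vertices, 8 edges.
Vertex 5 has neighbors [3], degree = 1.
Handshaking lemma: 2 * 8 = 16.
A tree on 7 vertices has 6 edges. This graph has 8 edges (2 extra). Not a tree.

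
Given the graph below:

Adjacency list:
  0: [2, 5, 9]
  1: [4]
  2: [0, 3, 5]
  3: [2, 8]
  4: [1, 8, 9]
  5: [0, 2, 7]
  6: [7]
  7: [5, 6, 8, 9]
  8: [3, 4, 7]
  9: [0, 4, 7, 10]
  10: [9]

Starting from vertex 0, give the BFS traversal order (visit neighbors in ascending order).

BFS from vertex 0 (neighbors processed in ascending order):
Visit order: 0, 2, 5, 9, 3, 7, 4, 10, 8, 6, 1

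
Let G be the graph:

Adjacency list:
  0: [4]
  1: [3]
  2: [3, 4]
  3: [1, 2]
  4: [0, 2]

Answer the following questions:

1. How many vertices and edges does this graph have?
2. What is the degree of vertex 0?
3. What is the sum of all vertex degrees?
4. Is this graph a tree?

Count: 5 vertices, 4 edges.
Vertex 0 has neighbors [4], degree = 1.
Handshaking lemma: 2 * 4 = 8.
A graph is a tree iff it is connected and has exactly n-1 edges. This graph is connected (all 5 vertices in one component) and has 5-1 = 4 edges. It is a tree.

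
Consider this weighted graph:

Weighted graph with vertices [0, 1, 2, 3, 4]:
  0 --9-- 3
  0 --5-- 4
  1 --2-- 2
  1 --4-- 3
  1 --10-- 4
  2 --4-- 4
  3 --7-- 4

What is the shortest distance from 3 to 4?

Using Dijkstra's algorithm from vertex 3:
Shortest path: 3 -> 4
Total weight: 7 = 7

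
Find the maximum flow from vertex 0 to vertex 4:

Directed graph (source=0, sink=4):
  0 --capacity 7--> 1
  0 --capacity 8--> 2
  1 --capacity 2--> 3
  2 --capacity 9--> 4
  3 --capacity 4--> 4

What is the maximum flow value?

Computing max flow:
  Flow on (0->1): 2/7
  Flow on (0->2): 8/8
  Flow on (1->3): 2/2
  Flow on (2->4): 8/9
  Flow on (3->4): 2/4
Maximum flow = 10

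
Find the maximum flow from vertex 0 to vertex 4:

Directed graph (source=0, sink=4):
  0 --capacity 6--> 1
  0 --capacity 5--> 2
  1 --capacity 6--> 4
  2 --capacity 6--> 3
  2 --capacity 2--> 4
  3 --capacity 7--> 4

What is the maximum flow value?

Computing max flow:
  Flow on (0->1): 6/6
  Flow on (0->2): 5/5
  Flow on (1->4): 6/6
  Flow on (2->3): 3/6
  Flow on (2->4): 2/2
  Flow on (3->4): 3/7
Maximum flow = 11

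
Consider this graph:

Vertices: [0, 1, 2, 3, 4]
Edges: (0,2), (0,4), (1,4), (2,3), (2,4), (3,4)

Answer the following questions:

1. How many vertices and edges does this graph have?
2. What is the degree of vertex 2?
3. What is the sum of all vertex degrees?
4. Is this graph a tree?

Count: 5 vertices, 6 edges.
Vertex 2 has neighbors [0, 3, 4], degree = 3.
Handshaking lemma: 2 * 6 = 12.
A tree on 5 vertices has 4 edges. This graph has 6 edges (2 extra). Not a tree.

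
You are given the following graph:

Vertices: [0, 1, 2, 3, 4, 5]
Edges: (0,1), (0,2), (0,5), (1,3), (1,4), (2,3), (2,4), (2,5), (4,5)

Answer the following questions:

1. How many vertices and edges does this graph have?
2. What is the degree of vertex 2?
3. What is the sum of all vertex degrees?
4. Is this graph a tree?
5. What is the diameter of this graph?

Count: 6 vertices, 9 edges.
Vertex 2 has neighbors [0, 3, 4, 5], degree = 4.
Handshaking lemma: 2 * 9 = 18.
A tree on 6 vertices has 5 edges. This graph has 9 edges (4 extra). Not a tree.
Diameter (longest shortest path) = 2.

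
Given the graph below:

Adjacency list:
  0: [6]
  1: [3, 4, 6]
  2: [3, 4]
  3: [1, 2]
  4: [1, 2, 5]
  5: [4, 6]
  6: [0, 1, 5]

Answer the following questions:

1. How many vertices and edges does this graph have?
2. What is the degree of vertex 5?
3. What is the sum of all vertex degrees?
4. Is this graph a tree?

Count: 7 vertices, 8 edges.
Vertex 5 has neighbors [4, 6], degree = 2.
Handshaking lemma: 2 * 8 = 16.
A tree on 7 vertices has 6 edges. This graph has 8 edges (2 extra). Not a tree.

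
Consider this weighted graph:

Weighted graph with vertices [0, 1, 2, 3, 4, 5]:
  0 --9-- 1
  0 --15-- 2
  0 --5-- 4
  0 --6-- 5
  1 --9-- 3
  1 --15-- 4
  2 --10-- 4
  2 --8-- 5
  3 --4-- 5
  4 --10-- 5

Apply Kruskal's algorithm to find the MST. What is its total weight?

Applying Kruskal's algorithm (sort edges by weight, add if no cycle):
  Add (3,5) w=4
  Add (0,4) w=5
  Add (0,5) w=6
  Add (2,5) w=8
  Add (0,1) w=9
  Skip (1,3) w=9 (creates cycle)
  Skip (2,4) w=10 (creates cycle)
  Skip (4,5) w=10 (creates cycle)
  Skip (0,2) w=15 (creates cycle)
  Skip (1,4) w=15 (creates cycle)
MST weight = 32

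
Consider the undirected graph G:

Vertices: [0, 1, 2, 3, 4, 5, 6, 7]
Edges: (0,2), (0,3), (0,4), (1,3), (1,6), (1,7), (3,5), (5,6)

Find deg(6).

Vertex 6 has neighbors [1, 5], so deg(6) = 2.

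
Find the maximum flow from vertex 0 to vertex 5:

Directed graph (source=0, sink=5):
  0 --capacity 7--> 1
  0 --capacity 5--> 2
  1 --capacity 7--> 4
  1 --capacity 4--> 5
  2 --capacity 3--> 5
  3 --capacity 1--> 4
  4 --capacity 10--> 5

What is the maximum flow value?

Computing max flow:
  Flow on (0->1): 7/7
  Flow on (0->2): 3/5
  Flow on (1->4): 3/7
  Flow on (1->5): 4/4
  Flow on (2->5): 3/3
  Flow on (4->5): 3/10
Maximum flow = 10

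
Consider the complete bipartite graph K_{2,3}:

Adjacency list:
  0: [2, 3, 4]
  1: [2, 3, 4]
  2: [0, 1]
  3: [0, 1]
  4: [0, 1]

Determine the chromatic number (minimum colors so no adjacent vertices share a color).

K_{2,3} is bipartite: vertices split into two independent sets of size 2 and 3.
Color one set 0, the other 1. No adjacent vertices share a color.
Chromatic number = 2.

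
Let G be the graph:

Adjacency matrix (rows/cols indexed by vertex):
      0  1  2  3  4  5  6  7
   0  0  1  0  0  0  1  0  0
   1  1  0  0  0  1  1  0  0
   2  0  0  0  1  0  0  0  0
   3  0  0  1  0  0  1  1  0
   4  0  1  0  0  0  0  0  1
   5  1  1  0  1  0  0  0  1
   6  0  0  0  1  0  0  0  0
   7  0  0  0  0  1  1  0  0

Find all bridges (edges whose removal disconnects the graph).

A bridge is an edge whose removal increases the number of connected components.
Bridges found: (2,3), (3,5), (3,6)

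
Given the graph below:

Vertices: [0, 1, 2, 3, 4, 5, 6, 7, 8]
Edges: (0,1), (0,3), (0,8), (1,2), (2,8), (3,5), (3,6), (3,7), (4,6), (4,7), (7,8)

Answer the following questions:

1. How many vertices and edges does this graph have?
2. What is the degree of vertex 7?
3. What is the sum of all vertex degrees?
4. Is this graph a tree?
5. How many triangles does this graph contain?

Count: 9 vertices, 11 edges.
Vertex 7 has neighbors [3, 4, 8], degree = 3.
Handshaking lemma: 2 * 11 = 22.
A tree on 9 vertices has 8 edges. This graph has 11 edges (3 extra). Not a tree.
Number of triangles = 0.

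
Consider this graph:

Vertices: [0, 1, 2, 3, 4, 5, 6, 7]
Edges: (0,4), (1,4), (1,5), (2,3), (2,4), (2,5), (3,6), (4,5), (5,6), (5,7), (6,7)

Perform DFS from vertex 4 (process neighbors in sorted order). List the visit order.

DFS from vertex 4 (neighbors processed in ascending order):
Visit order: 4, 0, 1, 5, 2, 3, 6, 7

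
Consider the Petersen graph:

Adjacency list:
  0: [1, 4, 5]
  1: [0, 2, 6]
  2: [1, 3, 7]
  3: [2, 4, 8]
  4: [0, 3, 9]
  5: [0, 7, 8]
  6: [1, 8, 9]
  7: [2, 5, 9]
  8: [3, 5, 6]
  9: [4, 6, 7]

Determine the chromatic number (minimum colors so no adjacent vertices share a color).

The Petersen graph contains odd cycles (e.g. the outer 5-cycle), so chi >= 3.
A proper 3-coloring exists (it is a well-known 3-chromatic graph).
Chromatic number = 3.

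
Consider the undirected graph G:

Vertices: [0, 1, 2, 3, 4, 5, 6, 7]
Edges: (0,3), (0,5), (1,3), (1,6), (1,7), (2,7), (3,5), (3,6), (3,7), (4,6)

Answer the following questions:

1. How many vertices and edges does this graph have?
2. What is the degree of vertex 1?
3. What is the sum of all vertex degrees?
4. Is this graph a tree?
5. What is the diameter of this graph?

Count: 8 vertices, 10 edges.
Vertex 1 has neighbors [3, 6, 7], degree = 3.
Handshaking lemma: 2 * 10 = 20.
A tree on 8 vertices has 7 edges. This graph has 10 edges (3 extra). Not a tree.
Diameter (longest shortest path) = 4.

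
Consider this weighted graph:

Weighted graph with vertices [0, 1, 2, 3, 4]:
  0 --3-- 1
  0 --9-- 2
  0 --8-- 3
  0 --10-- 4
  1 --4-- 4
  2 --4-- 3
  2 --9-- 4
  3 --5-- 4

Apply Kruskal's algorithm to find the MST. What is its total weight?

Applying Kruskal's algorithm (sort edges by weight, add if no cycle):
  Add (0,1) w=3
  Add (1,4) w=4
  Add (2,3) w=4
  Add (3,4) w=5
  Skip (0,3) w=8 (creates cycle)
  Skip (0,2) w=9 (creates cycle)
  Skip (2,4) w=9 (creates cycle)
  Skip (0,4) w=10 (creates cycle)
MST weight = 16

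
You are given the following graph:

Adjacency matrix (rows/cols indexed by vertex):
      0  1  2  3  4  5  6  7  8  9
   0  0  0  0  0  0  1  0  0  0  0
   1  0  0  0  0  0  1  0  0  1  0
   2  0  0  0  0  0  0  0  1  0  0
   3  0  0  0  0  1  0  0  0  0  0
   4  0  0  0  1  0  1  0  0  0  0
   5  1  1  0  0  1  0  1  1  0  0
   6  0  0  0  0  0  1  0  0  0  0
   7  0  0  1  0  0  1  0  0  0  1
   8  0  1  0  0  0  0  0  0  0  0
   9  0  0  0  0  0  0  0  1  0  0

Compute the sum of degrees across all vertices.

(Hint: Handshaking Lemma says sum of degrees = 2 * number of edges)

Count edges: 9 edges.
By Handshaking Lemma: sum of degrees = 2 * 9 = 18.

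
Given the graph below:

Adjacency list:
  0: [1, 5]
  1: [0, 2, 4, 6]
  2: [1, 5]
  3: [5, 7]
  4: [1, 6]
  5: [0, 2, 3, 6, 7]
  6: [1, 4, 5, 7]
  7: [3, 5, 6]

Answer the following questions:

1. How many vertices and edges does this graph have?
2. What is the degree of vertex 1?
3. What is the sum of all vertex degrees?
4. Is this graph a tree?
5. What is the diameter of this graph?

Count: 8 vertices, 12 edges.
Vertex 1 has neighbors [0, 2, 4, 6], degree = 4.
Handshaking lemma: 2 * 12 = 24.
A tree on 8 vertices has 7 edges. This graph has 12 edges (5 extra). Not a tree.
Diameter (longest shortest path) = 3.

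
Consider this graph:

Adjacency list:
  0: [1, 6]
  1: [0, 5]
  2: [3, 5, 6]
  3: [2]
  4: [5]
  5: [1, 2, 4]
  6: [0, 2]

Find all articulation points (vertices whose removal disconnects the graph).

An articulation point is a vertex whose removal disconnects the graph.
Articulation points: [2, 5]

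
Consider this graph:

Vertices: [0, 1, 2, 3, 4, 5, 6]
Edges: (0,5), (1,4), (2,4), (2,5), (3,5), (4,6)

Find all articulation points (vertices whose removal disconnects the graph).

An articulation point is a vertex whose removal disconnects the graph.
Articulation points: [2, 4, 5]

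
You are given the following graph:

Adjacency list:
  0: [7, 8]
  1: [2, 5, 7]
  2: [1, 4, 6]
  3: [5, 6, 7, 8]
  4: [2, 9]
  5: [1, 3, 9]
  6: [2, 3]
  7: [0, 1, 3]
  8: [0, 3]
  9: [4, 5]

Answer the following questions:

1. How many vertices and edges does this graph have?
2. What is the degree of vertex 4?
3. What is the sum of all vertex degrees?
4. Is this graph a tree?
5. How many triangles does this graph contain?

Count: 10 vertices, 13 edges.
Vertex 4 has neighbors [2, 9], degree = 2.
Handshaking lemma: 2 * 13 = 26.
A tree on 10 vertices has 9 edges. This graph has 13 edges (4 extra). Not a tree.
Number of triangles = 0.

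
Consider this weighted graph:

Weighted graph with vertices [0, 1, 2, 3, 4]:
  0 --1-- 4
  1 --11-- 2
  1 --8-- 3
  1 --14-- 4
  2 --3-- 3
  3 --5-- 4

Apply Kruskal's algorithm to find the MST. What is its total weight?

Applying Kruskal's algorithm (sort edges by weight, add if no cycle):
  Add (0,4) w=1
  Add (2,3) w=3
  Add (3,4) w=5
  Add (1,3) w=8
  Skip (1,2) w=11 (creates cycle)
  Skip (1,4) w=14 (creates cycle)
MST weight = 17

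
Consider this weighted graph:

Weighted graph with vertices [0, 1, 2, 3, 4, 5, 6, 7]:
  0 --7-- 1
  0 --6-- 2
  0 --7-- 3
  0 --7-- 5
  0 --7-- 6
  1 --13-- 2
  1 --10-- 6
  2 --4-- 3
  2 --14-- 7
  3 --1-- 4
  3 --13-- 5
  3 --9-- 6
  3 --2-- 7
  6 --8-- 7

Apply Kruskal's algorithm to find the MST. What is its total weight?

Applying Kruskal's algorithm (sort edges by weight, add if no cycle):
  Add (3,4) w=1
  Add (3,7) w=2
  Add (2,3) w=4
  Add (0,2) w=6
  Skip (0,3) w=7 (creates cycle)
  Add (0,1) w=7
  Add (0,6) w=7
  Add (0,5) w=7
  Skip (6,7) w=8 (creates cycle)
  Skip (3,6) w=9 (creates cycle)
  Skip (1,6) w=10 (creates cycle)
  Skip (1,2) w=13 (creates cycle)
  Skip (3,5) w=13 (creates cycle)
  Skip (2,7) w=14 (creates cycle)
MST weight = 34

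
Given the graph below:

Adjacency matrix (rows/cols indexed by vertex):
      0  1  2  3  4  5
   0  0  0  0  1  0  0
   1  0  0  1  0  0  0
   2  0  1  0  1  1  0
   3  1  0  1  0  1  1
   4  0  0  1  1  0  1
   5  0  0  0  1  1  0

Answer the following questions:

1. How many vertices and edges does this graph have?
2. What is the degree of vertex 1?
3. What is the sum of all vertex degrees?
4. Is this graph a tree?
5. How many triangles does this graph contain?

Count: 6 vertices, 7 edges.
Vertex 1 has neighbors [2], degree = 1.
Handshaking lemma: 2 * 7 = 14.
A tree on 6 vertices has 5 edges. This graph has 7 edges (2 extra). Not a tree.
Number of triangles = 2.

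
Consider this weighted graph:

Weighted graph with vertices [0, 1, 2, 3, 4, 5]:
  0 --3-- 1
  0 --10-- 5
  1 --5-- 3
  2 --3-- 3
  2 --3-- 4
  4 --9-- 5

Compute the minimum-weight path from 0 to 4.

Using Dijkstra's algorithm from vertex 0:
Shortest path: 0 -> 1 -> 3 -> 2 -> 4
Total weight: 3 + 5 + 3 + 3 = 14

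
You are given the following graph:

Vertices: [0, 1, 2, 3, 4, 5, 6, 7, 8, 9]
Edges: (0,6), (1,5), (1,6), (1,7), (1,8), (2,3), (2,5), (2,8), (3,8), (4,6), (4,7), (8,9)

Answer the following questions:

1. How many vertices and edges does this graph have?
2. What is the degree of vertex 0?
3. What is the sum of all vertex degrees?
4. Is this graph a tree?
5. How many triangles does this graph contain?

Count: 10 vertices, 12 edges.
Vertex 0 has neighbors [6], degree = 1.
Handshaking lemma: 2 * 12 = 24.
A tree on 10 vertices has 9 edges. This graph has 12 edges (3 extra). Not a tree.
Number of triangles = 1.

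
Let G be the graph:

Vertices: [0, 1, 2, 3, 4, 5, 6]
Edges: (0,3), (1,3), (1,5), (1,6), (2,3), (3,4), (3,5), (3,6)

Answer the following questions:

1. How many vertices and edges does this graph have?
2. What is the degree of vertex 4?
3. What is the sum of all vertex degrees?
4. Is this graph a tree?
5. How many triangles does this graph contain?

Count: 7 vertices, 8 edges.
Vertex 4 has neighbors [3], degree = 1.
Handshaking lemma: 2 * 8 = 16.
A tree on 7 vertices has 6 edges. This graph has 8 edges (2 extra). Not a tree.
Number of triangles = 2.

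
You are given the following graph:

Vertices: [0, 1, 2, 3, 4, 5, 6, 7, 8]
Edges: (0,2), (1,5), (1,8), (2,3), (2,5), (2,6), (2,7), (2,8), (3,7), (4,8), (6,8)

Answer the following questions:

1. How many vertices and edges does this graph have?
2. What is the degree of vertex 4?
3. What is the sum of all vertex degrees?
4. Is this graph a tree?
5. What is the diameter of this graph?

Count: 9 vertices, 11 edges.
Vertex 4 has neighbors [8], degree = 1.
Handshaking lemma: 2 * 11 = 22.
A tree on 9 vertices has 8 edges. This graph has 11 edges (3 extra). Not a tree.
Diameter (longest shortest path) = 3.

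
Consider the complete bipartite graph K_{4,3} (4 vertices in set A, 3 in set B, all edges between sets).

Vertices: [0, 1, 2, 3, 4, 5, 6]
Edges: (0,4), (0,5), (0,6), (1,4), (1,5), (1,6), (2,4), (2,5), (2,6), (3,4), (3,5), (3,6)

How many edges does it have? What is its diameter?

K_{4,3} has 4 * 3 = 12 edges.
Any vertex reaches any opposite-side vertex in 1 step; same-side vertices reach in 2 steps via any opposite-side vertex.
Diameter = 2.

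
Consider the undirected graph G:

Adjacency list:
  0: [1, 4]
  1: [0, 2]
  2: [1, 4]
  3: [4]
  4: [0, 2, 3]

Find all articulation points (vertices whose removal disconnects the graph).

An articulation point is a vertex whose removal disconnects the graph.
Articulation points: [4]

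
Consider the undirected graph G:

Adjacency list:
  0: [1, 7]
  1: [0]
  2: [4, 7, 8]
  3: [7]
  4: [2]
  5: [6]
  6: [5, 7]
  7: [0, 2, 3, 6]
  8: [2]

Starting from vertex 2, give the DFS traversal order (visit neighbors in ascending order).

DFS from vertex 2 (neighbors processed in ascending order):
Visit order: 2, 4, 7, 0, 1, 3, 6, 5, 8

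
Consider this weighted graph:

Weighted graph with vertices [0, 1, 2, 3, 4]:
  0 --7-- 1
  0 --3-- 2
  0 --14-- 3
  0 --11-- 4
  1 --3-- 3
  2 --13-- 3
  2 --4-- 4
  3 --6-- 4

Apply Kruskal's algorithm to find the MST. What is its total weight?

Applying Kruskal's algorithm (sort edges by weight, add if no cycle):
  Add (0,2) w=3
  Add (1,3) w=3
  Add (2,4) w=4
  Add (3,4) w=6
  Skip (0,1) w=7 (creates cycle)
  Skip (0,4) w=11 (creates cycle)
  Skip (2,3) w=13 (creates cycle)
  Skip (0,3) w=14 (creates cycle)
MST weight = 16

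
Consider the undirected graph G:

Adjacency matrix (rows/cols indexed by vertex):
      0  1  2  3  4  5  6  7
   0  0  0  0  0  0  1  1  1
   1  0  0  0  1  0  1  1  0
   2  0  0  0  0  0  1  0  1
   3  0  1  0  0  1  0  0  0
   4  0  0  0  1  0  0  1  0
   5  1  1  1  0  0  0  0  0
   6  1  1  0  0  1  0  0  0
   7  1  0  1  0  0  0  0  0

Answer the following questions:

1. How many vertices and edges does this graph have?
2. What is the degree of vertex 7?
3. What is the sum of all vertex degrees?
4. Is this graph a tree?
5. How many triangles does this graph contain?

Count: 8 vertices, 10 edges.
Vertex 7 has neighbors [0, 2], degree = 2.
Handshaking lemma: 2 * 10 = 20.
A tree on 8 vertices has 7 edges. This graph has 10 edges (3 extra). Not a tree.
Number of triangles = 0.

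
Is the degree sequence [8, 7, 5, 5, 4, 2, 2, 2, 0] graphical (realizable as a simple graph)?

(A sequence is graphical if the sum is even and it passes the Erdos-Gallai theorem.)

Sum of degrees = 35. Sum is odd, so the sequence is NOT graphical.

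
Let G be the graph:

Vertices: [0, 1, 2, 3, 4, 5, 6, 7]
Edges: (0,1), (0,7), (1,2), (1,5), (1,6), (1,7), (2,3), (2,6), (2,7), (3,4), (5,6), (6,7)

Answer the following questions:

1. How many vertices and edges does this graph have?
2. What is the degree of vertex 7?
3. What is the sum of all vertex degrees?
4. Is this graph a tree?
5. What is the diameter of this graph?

Count: 8 vertices, 12 edges.
Vertex 7 has neighbors [0, 1, 2, 6], degree = 4.
Handshaking lemma: 2 * 12 = 24.
A tree on 8 vertices has 7 edges. This graph has 12 edges (5 extra). Not a tree.
Diameter (longest shortest path) = 4.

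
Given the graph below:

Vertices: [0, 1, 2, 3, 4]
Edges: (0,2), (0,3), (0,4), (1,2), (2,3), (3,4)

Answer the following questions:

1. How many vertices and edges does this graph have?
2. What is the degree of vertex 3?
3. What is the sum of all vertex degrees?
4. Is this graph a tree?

Count: 5 vertices, 6 edges.
Vertex 3 has neighbors [0, 2, 4], degree = 3.
Handshaking lemma: 2 * 6 = 12.
A tree on 5 vertices has 4 edges. This graph has 6 edges (2 extra). Not a tree.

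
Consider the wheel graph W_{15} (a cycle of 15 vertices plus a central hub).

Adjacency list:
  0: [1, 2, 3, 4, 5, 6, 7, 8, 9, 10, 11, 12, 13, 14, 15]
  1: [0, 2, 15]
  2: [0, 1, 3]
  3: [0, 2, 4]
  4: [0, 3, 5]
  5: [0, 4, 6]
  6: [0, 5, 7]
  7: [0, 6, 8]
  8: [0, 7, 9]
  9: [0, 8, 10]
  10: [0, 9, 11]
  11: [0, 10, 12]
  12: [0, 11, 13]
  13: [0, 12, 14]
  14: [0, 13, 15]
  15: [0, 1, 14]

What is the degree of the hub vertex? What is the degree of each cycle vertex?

The hub connects to all 15 cycle vertices, so deg(hub) = 15.
Each cycle vertex connects to 2 neighbors on the cycle plus the hub, so deg(cycle vertex) = 3.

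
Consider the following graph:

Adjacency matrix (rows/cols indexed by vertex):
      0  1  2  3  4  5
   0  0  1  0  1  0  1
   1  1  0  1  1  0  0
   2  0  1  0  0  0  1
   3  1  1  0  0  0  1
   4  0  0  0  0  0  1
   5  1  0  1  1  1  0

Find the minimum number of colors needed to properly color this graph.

The graph has a maximum clique of size 3 (lower bound on chromatic number).
A valid 3-coloring: {0: 1, 1: 0, 2: 1, 3: 2, 4: 1, 5: 0}.
Chromatic number = 3.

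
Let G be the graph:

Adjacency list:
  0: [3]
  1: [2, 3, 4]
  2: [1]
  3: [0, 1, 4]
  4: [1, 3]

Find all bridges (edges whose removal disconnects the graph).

A bridge is an edge whose removal increases the number of connected components.
Bridges found: (0,3), (1,2)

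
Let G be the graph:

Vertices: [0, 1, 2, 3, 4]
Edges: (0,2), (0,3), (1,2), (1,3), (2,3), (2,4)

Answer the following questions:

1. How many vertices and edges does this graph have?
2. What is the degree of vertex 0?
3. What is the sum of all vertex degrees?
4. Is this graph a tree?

Count: 5 vertices, 6 edges.
Vertex 0 has neighbors [2, 3], degree = 2.
Handshaking lemma: 2 * 6 = 12.
A tree on 5 vertices has 4 edges. This graph has 6 edges (2 extra). Not a tree.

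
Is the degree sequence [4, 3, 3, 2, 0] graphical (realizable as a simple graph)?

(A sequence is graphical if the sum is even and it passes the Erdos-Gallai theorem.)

Sum of degrees = 12. Sum is even but fails Erdos-Gallai. The sequence is NOT graphical.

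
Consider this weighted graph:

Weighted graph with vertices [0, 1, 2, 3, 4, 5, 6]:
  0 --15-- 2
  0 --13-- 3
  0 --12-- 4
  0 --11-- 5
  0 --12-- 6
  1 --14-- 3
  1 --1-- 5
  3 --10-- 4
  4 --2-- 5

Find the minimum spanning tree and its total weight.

Applying Kruskal's algorithm (sort edges by weight, add if no cycle):
  Add (1,5) w=1
  Add (4,5) w=2
  Add (3,4) w=10
  Add (0,5) w=11
  Skip (0,4) w=12 (creates cycle)
  Add (0,6) w=12
  Skip (0,3) w=13 (creates cycle)
  Skip (1,3) w=14 (creates cycle)
  Add (0,2) w=15
MST weight = 51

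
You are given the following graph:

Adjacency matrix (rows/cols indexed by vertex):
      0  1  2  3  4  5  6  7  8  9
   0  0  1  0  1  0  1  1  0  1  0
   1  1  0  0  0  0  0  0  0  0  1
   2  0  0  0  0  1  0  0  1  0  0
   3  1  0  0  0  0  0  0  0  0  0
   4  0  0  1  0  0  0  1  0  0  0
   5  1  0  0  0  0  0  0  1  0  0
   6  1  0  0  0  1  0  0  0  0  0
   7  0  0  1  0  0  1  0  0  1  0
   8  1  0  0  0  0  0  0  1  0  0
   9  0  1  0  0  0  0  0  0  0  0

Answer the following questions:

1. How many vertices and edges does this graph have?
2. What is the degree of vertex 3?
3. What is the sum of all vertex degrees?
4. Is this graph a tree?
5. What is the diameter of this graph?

Count: 10 vertices, 11 edges.
Vertex 3 has neighbors [0], degree = 1.
Handshaking lemma: 2 * 11 = 22.
A tree on 10 vertices has 9 edges. This graph has 11 edges (2 extra). Not a tree.
Diameter (longest shortest path) = 5.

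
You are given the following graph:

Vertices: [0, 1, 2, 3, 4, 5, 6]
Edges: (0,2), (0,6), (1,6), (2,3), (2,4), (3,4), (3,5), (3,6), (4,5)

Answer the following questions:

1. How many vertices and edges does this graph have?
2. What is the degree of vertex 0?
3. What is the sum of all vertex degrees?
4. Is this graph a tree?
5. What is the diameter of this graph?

Count: 7 vertices, 9 edges.
Vertex 0 has neighbors [2, 6], degree = 2.
Handshaking lemma: 2 * 9 = 18.
A tree on 7 vertices has 6 edges. This graph has 9 edges (3 extra). Not a tree.
Diameter (longest shortest path) = 3.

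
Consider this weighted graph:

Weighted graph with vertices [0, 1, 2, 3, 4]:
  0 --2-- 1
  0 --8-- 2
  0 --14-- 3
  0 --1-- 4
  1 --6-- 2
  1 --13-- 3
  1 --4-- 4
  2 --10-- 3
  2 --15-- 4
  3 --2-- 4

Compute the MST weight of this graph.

Applying Kruskal's algorithm (sort edges by weight, add if no cycle):
  Add (0,4) w=1
  Add (0,1) w=2
  Add (3,4) w=2
  Skip (1,4) w=4 (creates cycle)
  Add (1,2) w=6
  Skip (0,2) w=8 (creates cycle)
  Skip (2,3) w=10 (creates cycle)
  Skip (1,3) w=13 (creates cycle)
  Skip (0,3) w=14 (creates cycle)
  Skip (2,4) w=15 (creates cycle)
MST weight = 11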